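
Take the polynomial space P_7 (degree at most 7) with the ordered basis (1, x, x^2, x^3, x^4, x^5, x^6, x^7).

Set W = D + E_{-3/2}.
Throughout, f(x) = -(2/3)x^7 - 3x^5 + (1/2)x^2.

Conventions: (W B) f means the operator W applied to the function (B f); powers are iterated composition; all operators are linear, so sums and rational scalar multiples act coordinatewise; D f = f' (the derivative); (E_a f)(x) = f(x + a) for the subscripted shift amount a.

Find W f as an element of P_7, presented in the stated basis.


D f = -(14/3)x^6 - 15x^4 + x
E_{-3/2} f = -(2/3)x^7 + 7x^6 - (69/2)x^5 + (405/4)x^4 - (1485/8)x^3 + (3329/16)x^2 - (4179/32)x + 2259/64
(D + E_{-3/2}) f = -(2/3)x^7 + (7/3)x^6 - (69/2)x^5 + (345/4)x^4 - (1485/8)x^3 + (3329/16)x^2 - (4147/32)x + 2259/64

the image equals g(x) = -(2/3)x^7 + (7/3)x^6 - (69/2)x^5 + (345/4)x^4 - (1485/8)x^3 + (3329/16)x^2 - (4147/32)x + 2259/64


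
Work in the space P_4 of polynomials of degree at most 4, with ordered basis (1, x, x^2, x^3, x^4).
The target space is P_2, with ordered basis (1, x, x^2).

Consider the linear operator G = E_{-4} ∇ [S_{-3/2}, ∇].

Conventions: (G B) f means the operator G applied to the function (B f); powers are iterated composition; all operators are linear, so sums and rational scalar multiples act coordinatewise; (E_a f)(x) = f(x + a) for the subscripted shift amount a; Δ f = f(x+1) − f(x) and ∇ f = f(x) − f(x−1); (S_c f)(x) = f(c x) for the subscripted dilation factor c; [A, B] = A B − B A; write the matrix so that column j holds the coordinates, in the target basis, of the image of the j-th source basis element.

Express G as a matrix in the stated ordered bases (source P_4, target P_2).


image of 1: 0
image of x: 0
image of x^2: -15/2
image of x^3: (135/4)x - 315/2
image of x^4: -(405/4)x^2 + 945x - 17895/8
each image's coordinates form column j of the matrix

the matrix is [[0, 0, -15/2, -315/2, -17895/8]; [0, 0, 0, 135/4, 945]; [0, 0, 0, 0, -405/4]] (rows listed top to bottom)


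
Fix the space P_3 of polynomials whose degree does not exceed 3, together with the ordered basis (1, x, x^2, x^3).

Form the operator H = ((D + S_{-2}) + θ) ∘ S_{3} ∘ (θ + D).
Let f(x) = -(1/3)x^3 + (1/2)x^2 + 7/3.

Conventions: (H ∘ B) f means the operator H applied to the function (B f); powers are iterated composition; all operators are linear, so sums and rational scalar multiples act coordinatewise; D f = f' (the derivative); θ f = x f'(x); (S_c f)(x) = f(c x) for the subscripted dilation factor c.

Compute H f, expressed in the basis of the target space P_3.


g(x) = 135x^3 - 81x^2 - 3x + 3

θ f = -x^3 + x^2
D f = -x^2 + x
(θ + D) f = -x^3 + x
S_{3} (θ + D) f = -27x^3 + 3x
D S_{3} (θ + D) f = -81x^2 + 3
S_{-2} S_{3} (θ + D) f = 216x^3 - 6x
(D + S_{-2}) S_{3} (θ + D) f = 216x^3 - 81x^2 - 6x + 3
θ S_{3} (θ + D) f = -81x^3 + 3x
((D + S_{-2}) + θ) S_{3} (θ + D) f = 135x^3 - 81x^2 - 3x + 3


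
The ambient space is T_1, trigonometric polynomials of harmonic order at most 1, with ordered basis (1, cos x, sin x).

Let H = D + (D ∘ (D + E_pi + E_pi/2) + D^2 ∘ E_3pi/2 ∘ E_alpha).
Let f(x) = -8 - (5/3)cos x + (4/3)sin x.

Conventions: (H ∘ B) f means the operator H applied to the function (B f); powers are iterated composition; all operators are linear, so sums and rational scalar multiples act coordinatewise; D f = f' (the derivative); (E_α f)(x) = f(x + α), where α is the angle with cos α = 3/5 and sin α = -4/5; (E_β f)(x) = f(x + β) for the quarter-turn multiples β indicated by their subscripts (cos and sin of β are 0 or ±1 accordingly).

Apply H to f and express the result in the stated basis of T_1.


D f = (4/3)cos x + (5/3)sin x
D f = (4/3)cos x + (5/3)sin x
E_pi f = -8 + (5/3)cos x - (4/3)sin x
E_pi/2 f = -8 + (4/3)cos x + (5/3)sin x
(D + E_pi + E_pi/2) f = -16 + (13/3)cos x + 2sin x
D (D + E_pi + E_pi/2) f = 2cos x - (13/3)sin x
E_alpha f = -8 - (31/15)cos x - (8/15)sin x
E_3pi/2 E_alpha f = -8 + (8/15)cos x - (31/15)sin x
D (E_3pi/2 ∘ E_alpha) f = -(31/15)cos x - (8/15)sin x
D D (E_3pi/2 ∘ E_alpha) f = -(8/15)cos x + (31/15)sin x
(D ∘ (D + E_pi + E_pi/2) + D^2 ∘ E_3pi/2 ∘ E_alpha) f = (22/15)cos x - (34/15)sin x
(D + (D ∘ (D + E_pi + E_pi/2) + D^2 ∘ E_3pi/2 ∘ E_alpha)) f = (14/5)cos x - (3/5)sin x

the image equals g(x) = (14/5)cos x - (3/5)sin x


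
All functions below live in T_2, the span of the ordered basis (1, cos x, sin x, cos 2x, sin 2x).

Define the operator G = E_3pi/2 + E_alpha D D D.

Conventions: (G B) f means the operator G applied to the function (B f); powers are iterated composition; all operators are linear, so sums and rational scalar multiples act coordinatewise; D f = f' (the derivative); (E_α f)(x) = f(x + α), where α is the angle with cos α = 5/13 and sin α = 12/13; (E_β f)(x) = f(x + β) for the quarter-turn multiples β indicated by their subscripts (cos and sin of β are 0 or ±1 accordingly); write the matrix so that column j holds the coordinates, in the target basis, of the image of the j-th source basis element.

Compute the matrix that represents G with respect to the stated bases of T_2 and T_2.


image of 1: 1
image of cos x: (12/13)cos x + (18/13)sin x
image of sin x: -(18/13)cos x + (12/13)sin x
image of cos 2x: (791/169)cos 2x - (952/169)sin 2x
image of sin 2x: (952/169)cos 2x + (791/169)sin 2x
each image's coordinates form column j of the matrix

the matrix is [[1, 0, 0, 0, 0]; [0, 12/13, -18/13, 0, 0]; [0, 18/13, 12/13, 0, 0]; [0, 0, 0, 791/169, 952/169]; [0, 0, 0, -952/169, 791/169]] (rows listed top to bottom)


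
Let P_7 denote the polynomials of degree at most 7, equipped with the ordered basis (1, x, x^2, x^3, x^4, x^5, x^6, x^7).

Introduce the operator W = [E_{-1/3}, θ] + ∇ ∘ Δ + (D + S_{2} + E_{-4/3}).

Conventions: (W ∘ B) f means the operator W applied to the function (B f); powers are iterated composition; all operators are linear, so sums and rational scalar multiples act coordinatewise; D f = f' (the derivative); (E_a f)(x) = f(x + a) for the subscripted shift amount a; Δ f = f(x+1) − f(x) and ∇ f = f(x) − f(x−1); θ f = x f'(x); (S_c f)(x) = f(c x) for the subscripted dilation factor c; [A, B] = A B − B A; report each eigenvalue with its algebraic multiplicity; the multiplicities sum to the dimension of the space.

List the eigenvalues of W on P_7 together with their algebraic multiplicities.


λ = 2 (multiplicity 1), λ = 3 (multiplicity 1), λ = 5 (multiplicity 1), λ = 9 (multiplicity 1), λ = 17 (multiplicity 1), λ = 33 (multiplicity 1), λ = 65 (multiplicity 1), λ = 129 (multiplicity 1)

image of 1: 2
image of x: 3x - 2/3
image of x^2: 5x^2 - (4/3)x + 4
image of x^3: 9x^3 - 2x^2 + 12x - 67/27
image of x^4: 17x^4 - (8/3)x^3 + 24x^2 - (268/27)x + 422/81
image of x^5: 33x^5 - (10/3)x^4 + 40x^3 - (670/27)x^2 + (2110/81)x - 343/81
image of x^6: 65x^6 - 4x^5 + 60x^4 - (1340/27)x^3 + (2110/27)x^2 - (686/27)x + 5560/729
image of x^7: 129x^7 - (14/3)x^6 + 84x^5 - (2345/27)x^4 + (14770/81)x^3 - (2401/27)x^2 + (38920/729)x - 16391/2187
the matrix is upper triangular; its diagonal is (2, 3, 5, 9, 17, 33, 65, 129)
for a triangular matrix the eigenvalues are the diagonal entries, with algebraic multiplicity their repetition count


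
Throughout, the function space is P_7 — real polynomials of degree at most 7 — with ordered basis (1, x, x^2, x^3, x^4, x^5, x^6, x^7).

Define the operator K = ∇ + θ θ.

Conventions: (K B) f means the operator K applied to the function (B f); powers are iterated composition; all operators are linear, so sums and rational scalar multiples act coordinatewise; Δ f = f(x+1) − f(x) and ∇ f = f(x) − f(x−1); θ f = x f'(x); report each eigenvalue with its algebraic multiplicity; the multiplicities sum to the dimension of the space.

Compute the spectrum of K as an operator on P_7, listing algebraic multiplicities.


image of 1: 0
image of x: x + 1
image of x^2: 4x^2 + 2x - 1
image of x^3: 9x^3 + 3x^2 - 3x + 1
image of x^4: 16x^4 + 4x^3 - 6x^2 + 4x - 1
image of x^5: 25x^5 + 5x^4 - 10x^3 + 10x^2 - 5x + 1
image of x^6: 36x^6 + 6x^5 - 15x^4 + 20x^3 - 15x^2 + 6x - 1
image of x^7: 49x^7 + 7x^6 - 21x^5 + 35x^4 - 35x^3 + 21x^2 - 7x + 1
the matrix is upper triangular; its diagonal is (0, 1, 4, 9, 16, 25, 36, 49)
for a triangular matrix the eigenvalues are the diagonal entries, with algebraic multiplicity their repetition count

λ = 0 (multiplicity 1), λ = 1 (multiplicity 1), λ = 4 (multiplicity 1), λ = 9 (multiplicity 1), λ = 16 (multiplicity 1), λ = 25 (multiplicity 1), λ = 36 (multiplicity 1), λ = 49 (multiplicity 1)


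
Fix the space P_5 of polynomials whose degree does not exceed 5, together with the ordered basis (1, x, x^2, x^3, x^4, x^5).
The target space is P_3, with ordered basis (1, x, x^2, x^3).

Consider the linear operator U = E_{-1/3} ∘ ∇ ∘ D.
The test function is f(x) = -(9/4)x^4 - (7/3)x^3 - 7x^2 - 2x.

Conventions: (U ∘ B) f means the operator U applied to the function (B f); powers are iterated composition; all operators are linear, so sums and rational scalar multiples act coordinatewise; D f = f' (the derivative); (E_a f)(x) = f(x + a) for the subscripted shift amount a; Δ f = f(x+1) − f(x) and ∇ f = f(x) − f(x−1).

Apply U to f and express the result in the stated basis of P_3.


the image equals g(x) = -27x^2 + 31x - 70/3

D f = -9x^3 - 7x^2 - 14x - 2
∇ D f = -27x^2 + 13x - 16
E_{-1/3} (∇ ∘ D) f = -27x^2 + 31x - 70/3


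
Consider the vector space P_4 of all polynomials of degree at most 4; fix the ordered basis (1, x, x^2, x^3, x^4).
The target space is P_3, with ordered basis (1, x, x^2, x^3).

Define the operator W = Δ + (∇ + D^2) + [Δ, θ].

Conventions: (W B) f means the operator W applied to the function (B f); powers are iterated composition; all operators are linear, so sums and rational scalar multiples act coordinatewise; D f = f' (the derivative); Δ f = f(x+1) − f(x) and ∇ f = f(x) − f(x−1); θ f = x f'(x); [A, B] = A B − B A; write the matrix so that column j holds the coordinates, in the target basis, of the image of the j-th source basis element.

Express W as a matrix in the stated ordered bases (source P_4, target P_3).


the matrix is [[0, 3, 4, 5, 4]; [0, 0, 6, 12, 20]; [0, 0, 0, 9, 24]; [0, 0, 0, 0, 12]] (rows listed top to bottom)

image of 1: 0
image of x: 3
image of x^2: 6x + 4
image of x^3: 9x^2 + 12x + 5
image of x^4: 12x^3 + 24x^2 + 20x + 4
each image's coordinates form column j of the matrix


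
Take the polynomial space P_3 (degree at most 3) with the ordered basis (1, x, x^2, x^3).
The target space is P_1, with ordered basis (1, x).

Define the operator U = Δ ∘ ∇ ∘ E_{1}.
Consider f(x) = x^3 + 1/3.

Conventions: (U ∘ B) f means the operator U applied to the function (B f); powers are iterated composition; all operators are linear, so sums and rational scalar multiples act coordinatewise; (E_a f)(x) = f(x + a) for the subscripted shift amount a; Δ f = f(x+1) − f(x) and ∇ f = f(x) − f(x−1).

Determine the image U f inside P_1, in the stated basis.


E_{1} f = x^3 + 3x^2 + 3x + 4/3
∇ E_{1} f = 3x^2 + 3x + 1
Δ ∇ E_{1} f = 6x + 6

the result is g(x) = 6x + 6


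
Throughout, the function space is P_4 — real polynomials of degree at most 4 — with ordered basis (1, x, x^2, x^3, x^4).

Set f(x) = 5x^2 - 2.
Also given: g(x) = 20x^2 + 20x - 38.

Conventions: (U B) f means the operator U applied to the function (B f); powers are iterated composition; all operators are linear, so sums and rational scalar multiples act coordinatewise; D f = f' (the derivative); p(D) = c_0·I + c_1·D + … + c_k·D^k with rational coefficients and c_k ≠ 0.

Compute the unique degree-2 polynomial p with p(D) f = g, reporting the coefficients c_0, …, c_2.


p(D) = 4·I + 2·D − 3·D^2, i.e. c_0 = 4, c_1 = 2, c_2 = -3

D^0 f = 5x^2 - 2
D^1 f = 10x
D^2 f = 10
matching coefficients of g against c_0 f + c_1 Df + … from the top degree down determines the c_i
solution: c_0 = 4, c_1 = 2, c_2 = -3


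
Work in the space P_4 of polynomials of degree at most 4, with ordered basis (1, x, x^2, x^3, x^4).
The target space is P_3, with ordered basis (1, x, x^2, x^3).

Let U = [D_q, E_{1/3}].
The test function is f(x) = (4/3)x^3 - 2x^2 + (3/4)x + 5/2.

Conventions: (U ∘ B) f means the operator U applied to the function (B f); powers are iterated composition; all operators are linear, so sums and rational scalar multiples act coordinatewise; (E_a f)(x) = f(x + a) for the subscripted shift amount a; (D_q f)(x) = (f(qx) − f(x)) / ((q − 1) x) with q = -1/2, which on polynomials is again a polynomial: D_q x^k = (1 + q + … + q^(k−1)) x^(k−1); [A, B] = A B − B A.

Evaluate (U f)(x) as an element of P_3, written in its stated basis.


the result is g(x) = -2/3

E_{1/3} f = (4/3)x^3 - (2/3)x^2 - (5/36)x + 835/324
D_q E_{1/3} f = x^2 - (1/3)x - 5/36
D_q f = x^2 - x + 3/4
E_{1/3} D_q f = x^2 - (1/3)x + 19/36
[D_q, E_{1/3}] f = -2/3


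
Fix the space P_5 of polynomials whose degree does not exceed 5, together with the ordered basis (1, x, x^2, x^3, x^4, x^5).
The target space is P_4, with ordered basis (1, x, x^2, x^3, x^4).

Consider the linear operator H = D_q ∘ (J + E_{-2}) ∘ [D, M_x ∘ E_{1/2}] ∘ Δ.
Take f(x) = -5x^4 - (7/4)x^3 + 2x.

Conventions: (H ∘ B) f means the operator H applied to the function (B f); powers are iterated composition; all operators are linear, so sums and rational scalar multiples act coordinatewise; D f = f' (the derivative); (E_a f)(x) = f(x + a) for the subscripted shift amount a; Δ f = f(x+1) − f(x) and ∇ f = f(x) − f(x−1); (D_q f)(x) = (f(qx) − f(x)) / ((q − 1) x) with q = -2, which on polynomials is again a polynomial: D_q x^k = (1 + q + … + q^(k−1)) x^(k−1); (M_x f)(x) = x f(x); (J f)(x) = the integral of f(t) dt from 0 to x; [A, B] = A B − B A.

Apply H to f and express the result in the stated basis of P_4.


the result is g(x) = 25x^3 - (501/4)x^2 - 17x - 1331/16

Δ f = -20x^3 - (141/4)x^2 - (101/4)x - 19/4
E_{1/2} Δ f = -20x^3 - (261/4)x^2 - (151/2)x - 459/16
M_x E_{1/2} Δ f = -20x^4 - (261/4)x^3 - (151/2)x^2 - (459/16)x
D (M_x ∘ E_{1/2}) Δ f = -80x^3 - (783/4)x^2 - 151x - 459/16
D Δ f = -60x^2 - (141/2)x - 101/4
E_{1/2} D Δ f = -60x^2 - (261/2)x - 151/2
M_x E_{1/2} D Δ f = -60x^3 - (261/2)x^2 - (151/2)x
[D, M_x ∘ E_{1/2}] Δ f = -20x^3 - (261/4)x^2 - (151/2)x - 459/16
J [D, M_x ∘ E_{1/2}] Δ f = -5x^4 - (87/4)x^3 - (151/4)x^2 - (459/16)x
E_{-2} [D, M_x ∘ E_{1/2}] Δ f = -20x^3 + (219/4)x^2 - (109/2)x + 341/16
(J + E_{-2}) [D, M_x ∘ E_{1/2}] Δ f = -5x^4 - (167/4)x^3 + 17x^2 - (1331/16)x + 341/16
D_q (J + E_{-2}) [D, M_x ∘ E_{1/2}] Δ f = 25x^3 - (501/4)x^2 - 17x - 1331/16


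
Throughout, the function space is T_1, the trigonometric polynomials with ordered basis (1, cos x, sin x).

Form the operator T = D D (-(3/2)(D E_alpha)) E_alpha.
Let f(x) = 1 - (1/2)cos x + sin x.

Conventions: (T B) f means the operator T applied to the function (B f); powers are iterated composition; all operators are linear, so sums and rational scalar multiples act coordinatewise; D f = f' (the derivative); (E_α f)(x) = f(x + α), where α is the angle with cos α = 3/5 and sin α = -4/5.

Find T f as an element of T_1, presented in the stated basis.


g(x) = -(57/50)cos x + (123/100)sin x

E_alpha f = 1 - (11/10)cos x + (1/5)sin x
E_alpha E_alpha f = 1 - (41/50)cos x - (19/25)sin x
D E_alpha E_alpha f = -(19/25)cos x + (41/50)sin x
(-(3/2)(D E_alpha)) E_alpha f = (57/50)cos x - (123/100)sin x
D (-(3/2)(D E_alpha)) E_alpha f = -(123/100)cos x - (57/50)sin x
D D (-(3/2)(D E_alpha)) E_alpha f = -(57/50)cos x + (123/100)sin x


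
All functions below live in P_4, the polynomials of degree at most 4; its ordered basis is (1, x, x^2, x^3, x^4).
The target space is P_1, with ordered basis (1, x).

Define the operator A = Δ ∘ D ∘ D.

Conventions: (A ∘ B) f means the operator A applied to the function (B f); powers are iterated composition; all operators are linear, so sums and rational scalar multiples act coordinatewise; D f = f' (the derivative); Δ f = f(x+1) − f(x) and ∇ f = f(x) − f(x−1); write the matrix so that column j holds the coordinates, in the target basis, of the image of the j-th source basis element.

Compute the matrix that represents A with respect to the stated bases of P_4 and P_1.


image of 1: 0
image of x: 0
image of x^2: 0
image of x^3: 6
image of x^4: 24x + 12
each image's coordinates form column j of the matrix

the matrix is [[0, 0, 0, 6, 12]; [0, 0, 0, 0, 24]] (rows listed top to bottom)


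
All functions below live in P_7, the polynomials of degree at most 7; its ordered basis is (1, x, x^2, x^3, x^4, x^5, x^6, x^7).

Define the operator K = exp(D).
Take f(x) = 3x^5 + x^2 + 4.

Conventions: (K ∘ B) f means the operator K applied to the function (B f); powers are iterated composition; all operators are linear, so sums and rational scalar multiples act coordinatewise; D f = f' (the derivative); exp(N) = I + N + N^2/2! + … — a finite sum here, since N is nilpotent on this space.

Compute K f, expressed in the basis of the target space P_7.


the image equals g(x) = 3x^5 + 15x^4 + 30x^3 + 31x^2 + 17x + 8

order-1 term: 15x^4 + 2x
order-2 term: 30x^3 + 1
order-3 term: 30x^2
order-4 term: 15x
order-5 term: 3
the series for exp(D) f terminates at order 5
exp(D) f = 3x^5 + 15x^4 + 30x^3 + 31x^2 + 17x + 8


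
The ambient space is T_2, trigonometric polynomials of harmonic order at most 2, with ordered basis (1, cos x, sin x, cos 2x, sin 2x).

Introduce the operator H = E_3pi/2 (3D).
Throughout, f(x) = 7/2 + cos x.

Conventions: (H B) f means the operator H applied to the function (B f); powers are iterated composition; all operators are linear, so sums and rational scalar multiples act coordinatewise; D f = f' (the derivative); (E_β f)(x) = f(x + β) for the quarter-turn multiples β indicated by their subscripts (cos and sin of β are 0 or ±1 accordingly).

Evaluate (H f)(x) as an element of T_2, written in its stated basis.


D f = -sin x
(3D) f = -3sin x
E_3pi/2 (3D) f = 3cos x

g(x) = 3cos x


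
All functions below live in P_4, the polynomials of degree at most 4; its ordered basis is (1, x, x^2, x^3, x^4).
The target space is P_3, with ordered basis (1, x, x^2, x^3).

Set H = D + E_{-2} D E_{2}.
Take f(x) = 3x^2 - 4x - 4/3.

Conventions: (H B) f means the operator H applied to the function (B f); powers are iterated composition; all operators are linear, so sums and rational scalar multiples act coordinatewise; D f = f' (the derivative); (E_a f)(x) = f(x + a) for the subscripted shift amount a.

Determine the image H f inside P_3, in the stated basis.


g(x) = 12x - 8

D f = 6x - 4
E_{2} f = 3x^2 + 8x + 8/3
D E_{2} f = 6x + 8
E_{-2} D E_{2} f = 6x - 4
(D + E_{-2} D E_{2}) f = 12x - 8


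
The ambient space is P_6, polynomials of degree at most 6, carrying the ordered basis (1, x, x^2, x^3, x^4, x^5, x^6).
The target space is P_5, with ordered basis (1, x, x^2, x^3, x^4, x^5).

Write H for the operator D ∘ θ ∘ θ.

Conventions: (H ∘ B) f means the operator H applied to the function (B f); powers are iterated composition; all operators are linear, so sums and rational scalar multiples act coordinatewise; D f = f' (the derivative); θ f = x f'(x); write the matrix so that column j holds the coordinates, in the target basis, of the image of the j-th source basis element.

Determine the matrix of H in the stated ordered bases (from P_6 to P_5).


image of 1: 0
image of x: 1
image of x^2: 8x
image of x^3: 27x^2
image of x^4: 64x^3
image of x^5: 125x^4
image of x^6: 216x^5
each image's coordinates form column j of the matrix

the matrix is [[0, 1, 0, 0, 0, 0, 0]; [0, 0, 8, 0, 0, 0, 0]; [0, 0, 0, 27, 0, 0, 0]; [0, 0, 0, 0, 64, 0, 0]; [0, 0, 0, 0, 0, 125, 0]; [0, 0, 0, 0, 0, 0, 216]] (rows listed top to bottom)


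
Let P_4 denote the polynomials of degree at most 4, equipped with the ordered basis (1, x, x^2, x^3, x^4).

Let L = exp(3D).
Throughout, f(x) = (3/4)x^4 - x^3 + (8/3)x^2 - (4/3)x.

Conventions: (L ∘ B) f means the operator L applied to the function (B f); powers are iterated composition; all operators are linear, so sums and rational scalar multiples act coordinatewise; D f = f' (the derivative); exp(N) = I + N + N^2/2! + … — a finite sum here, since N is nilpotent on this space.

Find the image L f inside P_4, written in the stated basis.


the result is g(x) = (3/4)x^4 + 8x^3 + (205/6)x^2 + (206/3)x + 215/4

order-1 term: 9x^3 - 9x^2 + 16x - 4
order-2 term: (81/2)x^2 - 27x + 24
order-3 term: 81x - 27
order-4 term: 243/4
the series for exp(3D) f terminates at order 4
exp(3D) f = (3/4)x^4 + 8x^3 + (205/6)x^2 + (206/3)x + 215/4


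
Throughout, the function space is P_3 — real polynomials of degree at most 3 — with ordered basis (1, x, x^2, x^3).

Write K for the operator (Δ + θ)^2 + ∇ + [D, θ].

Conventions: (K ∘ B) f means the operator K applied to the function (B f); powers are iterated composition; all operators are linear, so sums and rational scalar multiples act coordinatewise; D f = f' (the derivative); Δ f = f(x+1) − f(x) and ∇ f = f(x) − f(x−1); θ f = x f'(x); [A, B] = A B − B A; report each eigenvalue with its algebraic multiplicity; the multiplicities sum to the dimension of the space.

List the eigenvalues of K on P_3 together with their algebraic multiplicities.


image of 1: 0
image of x: x + 3
image of x^2: 4x^2 + 10x + 3
image of x^3: 9x^3 + 21x^2 + 15x + 10
the matrix is upper triangular; its diagonal is (0, 1, 4, 9)
for a triangular matrix the eigenvalues are the diagonal entries, with algebraic multiplicity their repetition count

λ = 0 (multiplicity 1), λ = 1 (multiplicity 1), λ = 4 (multiplicity 1), λ = 9 (multiplicity 1)


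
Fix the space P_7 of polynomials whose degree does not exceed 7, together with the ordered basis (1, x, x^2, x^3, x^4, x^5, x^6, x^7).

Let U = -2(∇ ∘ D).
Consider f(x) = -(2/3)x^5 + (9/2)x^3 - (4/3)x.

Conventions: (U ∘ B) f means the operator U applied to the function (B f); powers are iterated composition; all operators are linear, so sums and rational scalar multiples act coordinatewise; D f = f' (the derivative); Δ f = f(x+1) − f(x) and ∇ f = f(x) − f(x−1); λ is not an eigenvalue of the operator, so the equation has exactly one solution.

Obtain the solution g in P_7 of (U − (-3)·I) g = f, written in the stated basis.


write g with unknown coordinates in the stated basis and equate coefficients in (U − (-3)·I) g = f
solving from the highest basis element down gives g = -(2/9)x^5 - (79/54)x^3 + (40/9)x^2 - (250/27)x + 259/27
check: U g = (80/9)x^3 - (40/3)x^2 + (238/9)x - 259/9
so U g − (-3)·g = -(2/3)x^5 + (9/2)x^3 - (4/3)x = f ✓

the image equals g(x) = -(2/9)x^5 - (79/54)x^3 + (40/9)x^2 - (250/27)x + 259/27


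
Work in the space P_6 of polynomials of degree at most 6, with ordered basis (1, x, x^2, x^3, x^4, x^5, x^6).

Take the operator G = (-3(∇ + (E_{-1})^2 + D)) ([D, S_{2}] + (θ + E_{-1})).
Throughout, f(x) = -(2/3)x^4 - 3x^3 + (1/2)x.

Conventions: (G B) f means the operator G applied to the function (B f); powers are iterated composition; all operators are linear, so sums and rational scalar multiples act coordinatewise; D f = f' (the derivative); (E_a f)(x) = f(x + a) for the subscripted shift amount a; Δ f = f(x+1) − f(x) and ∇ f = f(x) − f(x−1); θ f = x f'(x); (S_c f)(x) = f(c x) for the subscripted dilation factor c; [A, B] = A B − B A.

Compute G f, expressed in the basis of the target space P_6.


S_{2} f = -(32/3)x^4 - 24x^3 + x
D S_{2} f = -(128/3)x^3 - 72x^2 + 1
D f = -(8/3)x^3 - 9x^2 + 1/2
S_{2} D f = -(64/3)x^3 - 36x^2 + 1/2
[D, S_{2}] f = -(64/3)x^3 - 36x^2 + 1/2
θ f = -(8/3)x^4 - 9x^3 + (1/2)x
E_{-1} f = -(2/3)x^4 - (1/3)x^3 + 5x^2 - (35/6)x + 11/6
(θ + E_{-1}) f = -(10/3)x^4 - (28/3)x^3 + 5x^2 - (16/3)x + 11/6
([D, S_{2}] + (θ + E_{-1})) f = -(10/3)x^4 - (92/3)x^3 - 31x^2 - (16/3)x + 7/3
∇ ([D, S_{2}] + (θ + E_{-1})) f = -(40/3)x^3 - 72x^2 + (50/3)x - 5/3
E_{-1} ([D, S_{2}] + (θ + E_{-1})) f = -(10/3)x^4 - (52/3)x^3 + 41x^2 - 22x + 4
E_{-1} E_{-1} ([D, S_{2}] + (θ + E_{-1})) f = -(10/3)x^4 - 4x^3 + 73x^2 - (428/3)x + 81
D ([D, S_{2}] + (θ + E_{-1})) f = -(40/3)x^3 - 92x^2 - 62x - 16/3
(∇ + (E_{-1})^2 + D) ([D, S_{2}] + (θ + E_{-1})) f = -(10/3)x^4 - (92/3)x^3 - 91x^2 - 188x + 74
(-3(∇ + (E_{-1})^2 + D)) ([D, S_{2}] + (θ + E_{-1})) f = 10x^4 + 92x^3 + 273x^2 + 564x - 222

g(x) = 10x^4 + 92x^3 + 273x^2 + 564x - 222


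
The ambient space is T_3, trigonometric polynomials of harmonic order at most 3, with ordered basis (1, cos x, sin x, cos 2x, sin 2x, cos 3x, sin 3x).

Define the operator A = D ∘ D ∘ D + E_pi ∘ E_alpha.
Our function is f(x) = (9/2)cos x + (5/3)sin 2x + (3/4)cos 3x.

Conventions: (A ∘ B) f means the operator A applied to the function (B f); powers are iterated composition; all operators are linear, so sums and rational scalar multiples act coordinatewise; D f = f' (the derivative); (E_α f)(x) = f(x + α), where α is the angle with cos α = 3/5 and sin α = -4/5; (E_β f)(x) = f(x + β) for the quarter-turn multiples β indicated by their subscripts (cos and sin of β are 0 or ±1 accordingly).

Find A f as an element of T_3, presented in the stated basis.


D f = -(9/2)sin x + (10/3)cos 2x - (9/4)sin 3x
D D f = -(9/2)cos x - (20/3)sin 2x - (27/4)cos 3x
D D D f = (9/2)sin x - (40/3)cos 2x + (81/4)sin 3x
E_alpha f = (27/10)cos x + (18/5)sin x - (8/5)cos 2x - (7/15)sin 2x - (351/500)cos 3x + (33/125)sin 3x
E_pi E_alpha f = -(27/10)cos x - (18/5)sin x - (8/5)cos 2x - (7/15)sin 2x + (351/500)cos 3x - (33/125)sin 3x
(D ∘ D ∘ D + E_pi ∘ E_alpha) f = -(27/10)cos x + (9/10)sin x - (224/15)cos 2x - (7/15)sin 2x + (351/500)cos 3x + (9993/500)sin 3x

the image equals g(x) = -(27/10)cos x + (9/10)sin x - (224/15)cos 2x - (7/15)sin 2x + (351/500)cos 3x + (9993/500)sin 3x


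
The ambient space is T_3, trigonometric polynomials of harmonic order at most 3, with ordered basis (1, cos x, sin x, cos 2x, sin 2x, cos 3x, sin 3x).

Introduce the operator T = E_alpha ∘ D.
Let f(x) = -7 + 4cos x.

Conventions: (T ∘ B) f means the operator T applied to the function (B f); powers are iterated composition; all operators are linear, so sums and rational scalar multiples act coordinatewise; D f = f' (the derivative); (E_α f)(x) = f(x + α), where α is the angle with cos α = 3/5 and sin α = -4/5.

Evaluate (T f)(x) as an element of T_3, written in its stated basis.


D f = -4sin x
E_alpha D f = (16/5)cos x - (12/5)sin x

the result is g(x) = (16/5)cos x - (12/5)sin x


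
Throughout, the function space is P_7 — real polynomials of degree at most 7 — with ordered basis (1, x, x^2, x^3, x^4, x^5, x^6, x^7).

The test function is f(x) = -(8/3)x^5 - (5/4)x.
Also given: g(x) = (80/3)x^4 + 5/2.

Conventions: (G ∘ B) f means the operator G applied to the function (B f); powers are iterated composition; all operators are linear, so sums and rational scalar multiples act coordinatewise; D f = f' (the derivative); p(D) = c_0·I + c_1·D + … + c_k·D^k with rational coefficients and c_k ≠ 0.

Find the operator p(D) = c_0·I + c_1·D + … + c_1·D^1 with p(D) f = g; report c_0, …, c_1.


p(D) = -2·D, i.e. c_0 = 0, c_1 = -2

D^0 f = -(8/3)x^5 - (5/4)x
D^1 f = -(40/3)x^4 - 5/4
matching coefficients of g against c_0 f + c_1 Df + … from the top degree down determines the c_i
solution: c_0 = 0, c_1 = -2


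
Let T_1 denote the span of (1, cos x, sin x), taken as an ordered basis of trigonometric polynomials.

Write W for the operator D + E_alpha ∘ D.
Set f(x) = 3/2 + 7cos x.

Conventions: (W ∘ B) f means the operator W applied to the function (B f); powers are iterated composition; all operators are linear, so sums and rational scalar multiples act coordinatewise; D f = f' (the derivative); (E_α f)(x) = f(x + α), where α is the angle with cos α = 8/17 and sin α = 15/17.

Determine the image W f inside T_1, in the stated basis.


D f = -7sin x
D f = -7sin x
E_alpha D f = -(105/17)cos x - (56/17)sin x
(D + E_alpha ∘ D) f = -(105/17)cos x - (175/17)sin x

the result is g(x) = -(105/17)cos x - (175/17)sin x


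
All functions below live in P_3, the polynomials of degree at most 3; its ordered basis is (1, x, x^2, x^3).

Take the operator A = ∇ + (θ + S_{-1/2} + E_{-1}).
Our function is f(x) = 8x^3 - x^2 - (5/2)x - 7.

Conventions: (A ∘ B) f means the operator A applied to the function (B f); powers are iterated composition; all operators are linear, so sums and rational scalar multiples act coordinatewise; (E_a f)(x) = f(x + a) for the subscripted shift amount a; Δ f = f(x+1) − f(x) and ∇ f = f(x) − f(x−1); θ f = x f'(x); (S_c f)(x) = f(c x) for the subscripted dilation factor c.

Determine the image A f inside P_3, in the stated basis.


the image equals g(x) = 31x^3 - (13/4)x^2 - (15/4)x - 14

∇ f = 24x^2 - 26x + 13/2
θ f = 24x^3 - 2x^2 - (5/2)x
S_{-1/2} f = -x^3 - (1/4)x^2 + (5/4)x - 7
E_{-1} f = 8x^3 - 25x^2 + (47/2)x - 27/2
(θ + S_{-1/2} + E_{-1}) f = 31x^3 - (109/4)x^2 + (89/4)x - 41/2
(∇ + (θ + S_{-1/2} + E_{-1})) f = 31x^3 - (13/4)x^2 - (15/4)x - 14


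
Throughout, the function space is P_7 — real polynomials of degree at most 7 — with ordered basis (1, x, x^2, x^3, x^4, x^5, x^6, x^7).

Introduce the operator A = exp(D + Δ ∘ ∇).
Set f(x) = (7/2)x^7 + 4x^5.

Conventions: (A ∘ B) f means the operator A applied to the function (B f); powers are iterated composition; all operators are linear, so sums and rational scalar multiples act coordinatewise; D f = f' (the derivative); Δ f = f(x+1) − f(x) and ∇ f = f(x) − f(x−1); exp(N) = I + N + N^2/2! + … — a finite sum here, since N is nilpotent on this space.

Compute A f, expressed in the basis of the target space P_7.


order-1 term: (49/2)x^6 + 147x^5 + 20x^4 + 325x^3 + 89x
order-2 term: (147/2)x^5 + 735x^4 + 1510x^3 + 975x^2 + 1710x + 89
order-3 term: (245/2)x^4 + 1470x^3 + 4450x^2 + 3915x + 1710
order-4 term: (245/2)x^3 + 1470x^2 + 4430x + 3265
order-5 term: (147/2)x^2 + 735x + 1474
order-6 term: (49/2)x + 147
order-7 term: 7/2
the series for exp(D + Δ ∘ ∇) f terminates at order 7
exp(D + Δ ∘ ∇) f = (7/2)x^7 + (49/2)x^6 + (449/2)x^5 + (1755/2)x^4 + (6855/2)x^3 + (13937/2)x^2 + (21807/2)x + 13377/2

g(x) = (7/2)x^7 + (49/2)x^6 + (449/2)x^5 + (1755/2)x^4 + (6855/2)x^3 + (13937/2)x^2 + (21807/2)x + 13377/2


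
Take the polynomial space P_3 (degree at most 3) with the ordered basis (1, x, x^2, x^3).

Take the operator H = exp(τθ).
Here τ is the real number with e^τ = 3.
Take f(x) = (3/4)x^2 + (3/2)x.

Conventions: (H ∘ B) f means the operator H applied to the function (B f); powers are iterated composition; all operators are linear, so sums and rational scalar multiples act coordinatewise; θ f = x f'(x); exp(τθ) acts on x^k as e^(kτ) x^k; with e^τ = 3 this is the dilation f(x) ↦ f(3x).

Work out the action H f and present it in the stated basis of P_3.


exp(τθ) x^k = e^(kτ) x^k; with e^τ = 3 this sends x^k to 3^k x^k
x ↦ 3 x
x^2 ↦ 9 x^2
applying this coordinatewise to f: exp(τθ) f = (27/4)x^2 + (9/2)x

the result is g(x) = (27/4)x^2 + (9/2)x


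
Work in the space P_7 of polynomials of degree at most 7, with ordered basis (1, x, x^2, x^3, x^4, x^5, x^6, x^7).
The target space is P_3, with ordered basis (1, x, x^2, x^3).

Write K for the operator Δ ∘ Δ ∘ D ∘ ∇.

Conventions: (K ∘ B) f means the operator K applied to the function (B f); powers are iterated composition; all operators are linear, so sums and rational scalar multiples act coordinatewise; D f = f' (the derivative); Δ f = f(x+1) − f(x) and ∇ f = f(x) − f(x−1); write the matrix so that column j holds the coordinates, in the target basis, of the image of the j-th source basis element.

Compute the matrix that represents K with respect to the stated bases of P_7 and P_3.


the matrix is [[0, 0, 0, 0, 24, 60, 180, 420]; [0, 0, 0, 0, 0, 120, 360, 1260]; [0, 0, 0, 0, 0, 0, 360, 1260]; [0, 0, 0, 0, 0, 0, 0, 840]] (rows listed top to bottom)

image of 1: 0
image of x: 0
image of x^2: 0
image of x^3: 0
image of x^4: 24
image of x^5: 120x + 60
image of x^6: 360x^2 + 360x + 180
image of x^7: 840x^3 + 1260x^2 + 1260x + 420
each image's coordinates form column j of the matrix


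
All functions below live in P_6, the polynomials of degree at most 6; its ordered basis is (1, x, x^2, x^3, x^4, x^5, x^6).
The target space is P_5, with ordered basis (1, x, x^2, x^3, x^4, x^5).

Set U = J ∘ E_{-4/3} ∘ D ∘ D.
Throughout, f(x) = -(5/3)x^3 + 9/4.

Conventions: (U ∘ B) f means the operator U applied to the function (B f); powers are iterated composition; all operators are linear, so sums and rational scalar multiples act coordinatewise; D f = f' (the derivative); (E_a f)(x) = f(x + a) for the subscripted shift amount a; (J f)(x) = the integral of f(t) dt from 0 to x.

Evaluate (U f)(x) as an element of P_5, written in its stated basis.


g(x) = -5x^2 + (40/3)x

D f = -5x^2
D D f = -10x
E_{-4/3} D D f = -10x + 40/3
J E_{-4/3} D D f = -5x^2 + (40/3)x


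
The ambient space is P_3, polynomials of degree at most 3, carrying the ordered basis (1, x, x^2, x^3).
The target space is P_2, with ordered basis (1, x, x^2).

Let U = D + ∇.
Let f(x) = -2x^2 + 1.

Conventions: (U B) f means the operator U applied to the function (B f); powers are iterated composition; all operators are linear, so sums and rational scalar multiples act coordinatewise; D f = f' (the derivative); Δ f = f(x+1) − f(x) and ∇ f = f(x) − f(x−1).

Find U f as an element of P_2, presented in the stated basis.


D f = -4x
∇ f = -4x + 2
(D + ∇) f = -8x + 2

the image equals g(x) = -8x + 2


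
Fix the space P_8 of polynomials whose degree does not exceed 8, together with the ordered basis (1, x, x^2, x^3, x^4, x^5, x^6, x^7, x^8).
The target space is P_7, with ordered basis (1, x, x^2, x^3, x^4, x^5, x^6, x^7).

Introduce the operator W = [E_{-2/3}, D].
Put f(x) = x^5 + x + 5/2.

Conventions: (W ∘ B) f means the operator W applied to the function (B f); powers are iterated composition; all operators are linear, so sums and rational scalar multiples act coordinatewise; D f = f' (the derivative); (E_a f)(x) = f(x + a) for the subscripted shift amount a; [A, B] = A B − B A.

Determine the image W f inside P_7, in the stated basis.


g(x) = 0

D f = 5x^4 + 1
E_{-2/3} D f = 5x^4 - (40/3)x^3 + (40/3)x^2 - (160/27)x + 161/81
E_{-2/3} f = x^5 - (10/3)x^4 + (40/9)x^3 - (80/27)x^2 + (161/81)x + 827/486
D E_{-2/3} f = 5x^4 - (40/3)x^3 + (40/3)x^2 - (160/27)x + 161/81
[E_{-2/3}, D] f = 0


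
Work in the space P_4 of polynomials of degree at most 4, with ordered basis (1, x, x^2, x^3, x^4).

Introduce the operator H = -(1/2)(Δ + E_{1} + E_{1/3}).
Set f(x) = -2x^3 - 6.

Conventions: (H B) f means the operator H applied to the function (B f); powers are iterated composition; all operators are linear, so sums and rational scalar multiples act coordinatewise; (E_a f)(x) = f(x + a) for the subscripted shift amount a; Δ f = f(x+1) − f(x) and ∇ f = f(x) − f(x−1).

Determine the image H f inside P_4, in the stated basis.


the result is g(x) = 2x^3 + 7x^2 + (19/3)x + 217/27

Δ f = -6x^2 - 6x - 2
E_{1} f = -2x^3 - 6x^2 - 6x - 8
E_{1/3} f = -2x^3 - 2x^2 - (2/3)x - 164/27
(Δ + E_{1} + E_{1/3}) f = -4x^3 - 14x^2 - (38/3)x - 434/27
(-(1/2)(Δ + E_{1} + E_{1/3})) f = 2x^3 + 7x^2 + (19/3)x + 217/27


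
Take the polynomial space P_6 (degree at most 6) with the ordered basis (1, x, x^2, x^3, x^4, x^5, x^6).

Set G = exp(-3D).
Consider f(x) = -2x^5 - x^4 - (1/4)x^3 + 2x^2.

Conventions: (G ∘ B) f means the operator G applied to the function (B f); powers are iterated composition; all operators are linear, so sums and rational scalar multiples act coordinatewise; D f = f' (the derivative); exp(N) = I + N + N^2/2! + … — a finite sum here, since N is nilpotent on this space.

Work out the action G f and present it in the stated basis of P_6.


g(x) = -2x^5 + 29x^4 - (673/4)x^3 + (1961/4)x^2 - (2883/4)x + 1719/4

order-1 term: 30x^4 + 12x^3 + (9/4)x^2 - 12x
order-2 term: -180x^3 - 54x^2 - (27/4)x + 18
order-3 term: 540x^2 + 108x + 27/4
order-4 term: -810x - 81
order-5 term: 486
the series for exp(-3D) f terminates at order 5
exp(-3D) f = -2x^5 + 29x^4 - (673/4)x^3 + (1961/4)x^2 - (2883/4)x + 1719/4


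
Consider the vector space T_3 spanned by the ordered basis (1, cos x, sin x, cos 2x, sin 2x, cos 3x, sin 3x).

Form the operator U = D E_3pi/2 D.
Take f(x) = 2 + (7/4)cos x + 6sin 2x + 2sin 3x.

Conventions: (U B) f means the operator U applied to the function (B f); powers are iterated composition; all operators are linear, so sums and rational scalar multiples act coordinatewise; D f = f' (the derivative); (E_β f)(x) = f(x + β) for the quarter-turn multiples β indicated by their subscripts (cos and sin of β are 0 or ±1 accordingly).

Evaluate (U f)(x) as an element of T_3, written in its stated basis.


D f = -(7/4)sin x + 12cos 2x + 6cos 3x
E_3pi/2 D f = (7/4)cos x - 12cos 2x - 6sin 3x
D (E_3pi/2 D) f = -(7/4)sin x + 24sin 2x - 18cos 3x

g(x) = -(7/4)sin x + 24sin 2x - 18cos 3x


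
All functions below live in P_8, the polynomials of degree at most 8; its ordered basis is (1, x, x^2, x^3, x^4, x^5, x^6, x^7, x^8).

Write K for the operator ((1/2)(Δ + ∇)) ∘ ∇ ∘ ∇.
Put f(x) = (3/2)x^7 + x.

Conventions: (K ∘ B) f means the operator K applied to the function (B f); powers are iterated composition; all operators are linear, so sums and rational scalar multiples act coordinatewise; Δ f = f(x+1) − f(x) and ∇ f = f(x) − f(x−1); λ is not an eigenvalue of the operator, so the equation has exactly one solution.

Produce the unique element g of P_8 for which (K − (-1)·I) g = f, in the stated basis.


the image equals g(x) = (3/2)x^7 - 315x^4 + 1260x^3 - 2835x^2 + 10711x - 16569

write g with unknown coordinates in the stated basis and equate coefficients in (K − (-1)·I) g = f
solving from the highest basis element down gives g = (3/2)x^7 - 315x^4 + 1260x^3 - 2835x^2 + 10711x - 16569
check: K g = 315x^4 - 1260x^3 + 2835x^2 - 10710x + 16569
so K g − (-1)·g = (3/2)x^7 + x = f ✓


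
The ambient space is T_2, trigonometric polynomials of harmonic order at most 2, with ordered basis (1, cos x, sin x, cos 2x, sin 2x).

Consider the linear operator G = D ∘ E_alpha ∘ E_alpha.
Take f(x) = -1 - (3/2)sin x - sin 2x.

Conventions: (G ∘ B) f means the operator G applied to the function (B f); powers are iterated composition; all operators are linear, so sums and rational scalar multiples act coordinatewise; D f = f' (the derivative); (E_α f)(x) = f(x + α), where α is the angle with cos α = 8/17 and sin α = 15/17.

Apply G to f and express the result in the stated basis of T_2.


E_alpha f = -1 - (45/34)cos x - (12/17)sin x - (240/289)cos 2x + (161/289)sin 2x
E_alpha E_alpha f = -1 - (360/289)cos x + (483/578)sin x + (77280/83521)cos 2x + (31679/83521)sin 2x
D E_alpha E_alpha f = (483/578)cos x + (360/289)sin x + (63358/83521)cos 2x - (154560/83521)sin 2x

the result is g(x) = (483/578)cos x + (360/289)sin x + (63358/83521)cos 2x - (154560/83521)sin 2x


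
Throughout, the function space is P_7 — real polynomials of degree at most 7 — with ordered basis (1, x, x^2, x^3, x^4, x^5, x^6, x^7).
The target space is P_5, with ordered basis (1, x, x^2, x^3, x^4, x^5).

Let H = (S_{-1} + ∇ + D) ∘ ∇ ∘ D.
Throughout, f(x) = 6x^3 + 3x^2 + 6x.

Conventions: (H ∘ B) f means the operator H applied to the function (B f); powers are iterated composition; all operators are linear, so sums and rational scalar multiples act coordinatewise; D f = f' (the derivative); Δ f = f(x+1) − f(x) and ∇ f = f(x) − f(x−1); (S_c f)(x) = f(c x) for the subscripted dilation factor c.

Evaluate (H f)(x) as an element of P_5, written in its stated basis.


D f = 18x^2 + 6x + 6
∇ D f = 36x - 12
S_{-1} (∇ ∘ D) f = -36x - 12
∇ (∇ ∘ D) f = 36
D (∇ ∘ D) f = 36
(S_{-1} + ∇ + D) (∇ ∘ D) f = -36x + 60

the image equals g(x) = -36x + 60


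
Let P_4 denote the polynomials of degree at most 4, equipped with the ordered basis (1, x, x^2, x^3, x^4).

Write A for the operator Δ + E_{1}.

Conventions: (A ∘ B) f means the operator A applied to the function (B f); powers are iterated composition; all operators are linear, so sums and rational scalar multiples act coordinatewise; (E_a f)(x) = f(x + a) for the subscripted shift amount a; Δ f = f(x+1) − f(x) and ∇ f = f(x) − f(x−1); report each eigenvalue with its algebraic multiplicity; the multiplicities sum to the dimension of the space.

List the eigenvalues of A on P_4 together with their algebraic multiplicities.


λ = 1 (multiplicity 5)

image of 1: 1
image of x: x + 2
image of x^2: x^2 + 4x + 2
image of x^3: x^3 + 6x^2 + 6x + 2
image of x^4: x^4 + 8x^3 + 12x^2 + 8x + 2
the matrix is upper triangular; its diagonal is (1, 1, 1, 1, 1)
for a triangular matrix the eigenvalues are the diagonal entries, with algebraic multiplicity their repetition count
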